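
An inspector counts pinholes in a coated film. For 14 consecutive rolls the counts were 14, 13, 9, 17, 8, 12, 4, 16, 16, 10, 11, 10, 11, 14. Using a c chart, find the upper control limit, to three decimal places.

c̄ = (14 + 13 + 9 + 17 + 8 + 12 + 4 + 16 + 16 + 10 + 11 + 10 + 11 + 14) / 14 = 165 / 14 = 11.7857
UCL = c̄ + 3√c̄ = 11.7857 + 3 × √11.7857 = 11.7857 + 3 × 3.4330 = 22.0848

22.085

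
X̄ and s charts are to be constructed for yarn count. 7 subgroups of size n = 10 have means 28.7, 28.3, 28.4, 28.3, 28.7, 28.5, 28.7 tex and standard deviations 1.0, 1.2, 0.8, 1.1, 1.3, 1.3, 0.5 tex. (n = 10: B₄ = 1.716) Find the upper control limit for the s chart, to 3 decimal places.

s̄ = (1.0 + 1.2 + 0.8 + 1.1 + 1.3 + 1.3 + 0.5) / 7 = 1.0286
UCL_s = B₄·s̄ = 1.716 × 1.0286 = 1.7650

1.765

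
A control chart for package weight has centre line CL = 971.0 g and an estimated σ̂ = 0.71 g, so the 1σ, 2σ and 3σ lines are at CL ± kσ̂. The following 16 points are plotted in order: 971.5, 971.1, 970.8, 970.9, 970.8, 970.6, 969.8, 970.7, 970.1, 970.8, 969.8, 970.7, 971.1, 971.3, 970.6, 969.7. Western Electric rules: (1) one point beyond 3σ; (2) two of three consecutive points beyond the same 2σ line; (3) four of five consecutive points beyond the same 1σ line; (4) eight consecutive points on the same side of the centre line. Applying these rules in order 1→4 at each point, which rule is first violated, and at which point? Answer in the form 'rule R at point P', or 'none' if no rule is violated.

Zone of each point (C = within 1σ̂, B = 1σ̂–2σ̂, A = 2σ̂–3σ̂, * = beyond 3σ̂; sign = side of CL): 1:+C, 2:+C, 3:-C, 4:-C, 5:-C, 6:-C, 7:-B, 8:-C, 9:-B, 10:-C, 11:-B, 12:-C, 13:+C, 14:+C, 15:-C, 16:-B
Rule 4 (eight consecutive points on the same side of the centre line) is satisfied at point 10.

rule 4 at point 10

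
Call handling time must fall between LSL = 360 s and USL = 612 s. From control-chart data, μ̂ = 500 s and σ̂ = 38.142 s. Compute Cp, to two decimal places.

Cp = (USL − LSL) / (6σ̂) = (612 − 360) / (6 × 38.142) = 252.0000 / 228.8520 = 1.1011

1.10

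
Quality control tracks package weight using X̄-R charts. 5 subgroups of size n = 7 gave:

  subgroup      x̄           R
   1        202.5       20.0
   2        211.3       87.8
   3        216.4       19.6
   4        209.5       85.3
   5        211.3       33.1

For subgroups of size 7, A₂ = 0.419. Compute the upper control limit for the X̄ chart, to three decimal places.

X̄̄ = (202.5 + 211.3 + 216.4 + 209.5 + 211.3) / 5 = 1051.0000 / 5 = 210.2000
R̄ = (20.0 + 87.8 + 19.6 + 85.3 + 33.1) / 5 = 245.8000 / 5 = 49.1600
UCL = X̄̄ + A₂·R̄ = 210.2000 + 0.419 × 49.1600 = 230.7980

230.798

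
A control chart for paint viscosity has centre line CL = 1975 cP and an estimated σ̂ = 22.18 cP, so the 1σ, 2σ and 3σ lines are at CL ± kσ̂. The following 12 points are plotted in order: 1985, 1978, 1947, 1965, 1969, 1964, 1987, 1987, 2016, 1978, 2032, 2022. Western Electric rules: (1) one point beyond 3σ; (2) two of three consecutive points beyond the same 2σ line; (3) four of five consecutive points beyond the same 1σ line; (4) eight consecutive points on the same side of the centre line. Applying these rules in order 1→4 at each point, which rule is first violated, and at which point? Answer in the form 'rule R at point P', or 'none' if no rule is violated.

Zone of each point (C = within 1σ̂, B = 1σ̂–2σ̂, A = 2σ̂–3σ̂, * = beyond 3σ̂; sign = side of CL): 1:+C, 2:+C, 3:-B, 4:-C, 5:-C, 6:-C, 7:+C, 8:+C, 9:+B, 10:+C, 11:+A, 12:+A
Rule 2 (two of three consecutive points beyond the same 2σ limit) is satisfied at point 12.

rule 2 at point 12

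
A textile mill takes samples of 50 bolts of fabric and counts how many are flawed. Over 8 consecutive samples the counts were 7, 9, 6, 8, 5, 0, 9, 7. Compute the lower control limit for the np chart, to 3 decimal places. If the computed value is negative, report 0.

p̄ = Σdᵢ / (k·n) = 51 / (8 × 50) = 0.12750
LCL = np̄ − 3·√(np̄(1−p̄)) = 6.3750 − 3 × 2.3584 = -0.7003 → 0 (negative, so LCL = 0)

0.000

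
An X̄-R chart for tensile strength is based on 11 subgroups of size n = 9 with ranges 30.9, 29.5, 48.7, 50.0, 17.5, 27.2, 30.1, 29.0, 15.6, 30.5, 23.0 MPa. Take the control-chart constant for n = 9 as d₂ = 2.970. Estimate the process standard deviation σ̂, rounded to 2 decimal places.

R̄ = (30.9 + 29.5 + 48.7 + 50.0 + 17.5 + 27.2 + 30.1 + 29.0 + 15.6 + 30.5 + 23.0) / 11 = 30.1818
σ̂ = R̄ / d₂ = 30.1818 / 2.970 = 10.1622

10.16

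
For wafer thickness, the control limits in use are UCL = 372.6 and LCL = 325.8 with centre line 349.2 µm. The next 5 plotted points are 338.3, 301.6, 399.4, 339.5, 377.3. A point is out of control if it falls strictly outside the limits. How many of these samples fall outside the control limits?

Compare each point to [325.8, 372.6]: sample 2 = 301.6 < LCL; sample 3 = 399.4 > UCL; sample 5 = 377.3 > UCL.

3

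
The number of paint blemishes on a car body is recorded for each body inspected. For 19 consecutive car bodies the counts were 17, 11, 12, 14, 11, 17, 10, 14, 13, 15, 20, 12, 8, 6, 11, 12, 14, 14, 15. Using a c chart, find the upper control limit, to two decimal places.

c̄ = (17 + 11 + 12 + 14 + 11 + 17 + 10 + 14 + 13 + 15 + 20 + 12 + 8 + 6 + 11 + 12 + 14 + 14 + 15) / 19 = 246 / 19 = 12.9474
UCL = c̄ + 3√c̄ = 12.9474 + 3 × √12.9474 = 12.9474 + 3 × 3.5982 = 23.7421

23.74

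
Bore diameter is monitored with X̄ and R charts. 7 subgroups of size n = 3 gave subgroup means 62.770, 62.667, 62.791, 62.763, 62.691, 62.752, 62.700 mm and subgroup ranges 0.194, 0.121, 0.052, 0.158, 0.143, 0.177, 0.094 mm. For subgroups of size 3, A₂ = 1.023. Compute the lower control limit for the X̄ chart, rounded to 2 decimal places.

62.60

X̄̄ = (62.770 + 62.667 + 62.791 + 62.763 + 62.691 + 62.752 + 62.700) / 7 = 439.1340 / 7 = 62.7334
R̄ = (0.194 + 0.121 + 0.052 + 0.158 + 0.143 + 0.177 + 0.094) / 7 = 0.9390 / 7 = 0.1341
LCL = X̄̄ − A₂·R̄ = 62.7334 − 1.023 × 0.1341 = 62.5962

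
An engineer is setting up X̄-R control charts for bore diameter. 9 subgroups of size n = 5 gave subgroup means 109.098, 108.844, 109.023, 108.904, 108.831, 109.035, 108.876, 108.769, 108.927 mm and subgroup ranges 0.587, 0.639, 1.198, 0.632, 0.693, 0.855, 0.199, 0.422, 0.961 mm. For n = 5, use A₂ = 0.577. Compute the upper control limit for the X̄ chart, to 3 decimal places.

109.320

X̄̄ = (109.098 + 108.844 + 109.023 + 108.904 + 108.831 + 109.035 + 108.876 + 108.769 + 108.927) / 9 = 980.3070 / 9 = 108.9230
R̄ = (0.587 + 0.639 + 1.198 + 0.632 + 0.693 + 0.855 + 0.199 + 0.422 + 0.961) / 9 = 6.1860 / 9 = 0.6873
UCL = X̄̄ + A₂·R̄ = 108.9230 + 0.577 × 0.6873 = 109.3196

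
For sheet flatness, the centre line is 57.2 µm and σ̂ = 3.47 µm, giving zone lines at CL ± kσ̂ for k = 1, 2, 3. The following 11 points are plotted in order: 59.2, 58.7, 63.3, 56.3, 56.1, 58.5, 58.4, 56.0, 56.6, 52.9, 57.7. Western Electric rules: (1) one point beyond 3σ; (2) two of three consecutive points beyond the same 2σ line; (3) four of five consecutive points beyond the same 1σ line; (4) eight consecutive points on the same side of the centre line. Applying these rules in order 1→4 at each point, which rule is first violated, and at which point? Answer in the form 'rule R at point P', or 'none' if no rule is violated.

none

Zone of each point (C = within 1σ̂, B = 1σ̂–2σ̂, A = 2σ̂–3σ̂, * = beyond 3σ̂; sign = side of CL): 1:+C, 2:+C, 3:+B, 4:-C, 5:-C, 6:+C, 7:+C, 8:-C, 9:-C, 10:-B, 11:+C
No rule fires across all 11 points.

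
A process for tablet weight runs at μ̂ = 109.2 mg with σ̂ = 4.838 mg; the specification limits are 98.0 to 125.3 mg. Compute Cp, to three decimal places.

Cp = (USL − LSL) / (6σ̂) = (125.3 − 98.0) / (6 × 4.838) = 27.3000 / 29.0280 = 0.9405

0.940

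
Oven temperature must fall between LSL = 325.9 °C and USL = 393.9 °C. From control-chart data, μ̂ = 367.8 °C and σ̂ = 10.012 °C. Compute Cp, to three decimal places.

Cp = (USL − LSL) / (6σ̂) = (393.9 − 325.9) / (6 × 10.012) = 68.0000 / 60.0720 = 1.1320

1.132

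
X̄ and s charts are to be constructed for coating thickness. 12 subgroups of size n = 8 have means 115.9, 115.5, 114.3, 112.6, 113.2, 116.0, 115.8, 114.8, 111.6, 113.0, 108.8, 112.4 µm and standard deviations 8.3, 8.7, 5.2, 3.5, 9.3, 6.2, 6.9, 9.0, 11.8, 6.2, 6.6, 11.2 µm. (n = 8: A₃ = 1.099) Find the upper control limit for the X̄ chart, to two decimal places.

X̄̄ = (115.9 + 115.5 + 114.3 + 112.6 + 113.2 + 116.0 + 115.8 + 114.8 + 111.6 + 113.0 + 108.8 + 112.4) / 12 = 113.6583
s̄ = (8.3 + 8.7 + 5.2 + 3.5 + 9.3 + 6.2 + 6.9 + 9.0 + 11.8 + 6.2 + 6.6 + 11.2) / 12 = 7.7417
UCL = X̄̄ + A₃·s̄ = 113.6583 + 1.099 × 7.7417 = 122.1664

122.17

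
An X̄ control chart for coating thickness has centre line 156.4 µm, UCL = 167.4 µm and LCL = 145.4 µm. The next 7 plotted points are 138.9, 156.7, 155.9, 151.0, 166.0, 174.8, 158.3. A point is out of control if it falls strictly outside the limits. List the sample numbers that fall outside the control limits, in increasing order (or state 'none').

1, 6

Compare each point to [145.4, 167.4]: sample 1 = 138.9 < LCL; sample 6 = 174.8 > UCL.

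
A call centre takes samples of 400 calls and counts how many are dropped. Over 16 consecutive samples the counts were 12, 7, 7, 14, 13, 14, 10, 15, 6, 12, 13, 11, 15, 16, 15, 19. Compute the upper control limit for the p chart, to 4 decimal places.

0.0571

p̄ = Σdᵢ / (k·n) = 199 / (16 × 400) = 0.03109
UCL = p̄ + 3·√(p̄(1−p̄)/n) = 0.03109 + 3 × √(0.03109×0.96891/400) = 0.03109 + 3 × 0.00868 = 0.05713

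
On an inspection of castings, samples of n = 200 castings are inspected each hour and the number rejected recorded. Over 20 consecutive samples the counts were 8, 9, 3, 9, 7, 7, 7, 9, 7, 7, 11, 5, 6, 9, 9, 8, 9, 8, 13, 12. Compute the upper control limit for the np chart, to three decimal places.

p̄ = Σdᵢ / (k·n) = 163 / (20 × 200) = 0.04075
UCL = np̄ + 3·√(np̄(1−p̄)) = 8.1500 + 3 × √(8.1500×0.95925) = 8.1500 + 3 × 2.7960 = 16.5381

16.538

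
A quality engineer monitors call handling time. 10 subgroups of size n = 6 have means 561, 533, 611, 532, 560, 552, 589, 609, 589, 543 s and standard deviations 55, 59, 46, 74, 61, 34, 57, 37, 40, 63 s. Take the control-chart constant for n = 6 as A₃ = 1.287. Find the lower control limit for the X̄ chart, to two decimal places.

X̄̄ = (561 + 533 + 611 + 532 + 560 + 552 + 589 + 609 + 589 + 543) / 10 = 567.9000
s̄ = (55 + 59 + 46 + 74 + 61 + 34 + 57 + 37 + 40 + 63) / 10 = 52.6000
LCL = X̄̄ − A₃·s̄ = 567.9000 − 1.287 × 52.6000 = 500.2038

500.20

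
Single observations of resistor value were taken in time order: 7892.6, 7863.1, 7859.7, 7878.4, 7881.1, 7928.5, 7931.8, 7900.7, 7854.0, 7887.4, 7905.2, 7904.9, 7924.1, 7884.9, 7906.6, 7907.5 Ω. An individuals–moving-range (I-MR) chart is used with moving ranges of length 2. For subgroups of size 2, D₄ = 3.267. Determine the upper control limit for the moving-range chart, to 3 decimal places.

Moving ranges: 29.5, 3.4, 18.7, 2.7, 47.4, 3.3, 31.1, 46.7, 33.4, 17.8, 0.3, 19.2, 39.2, 21.7, 0.9; M̄R̄ = 315.3000 / 15 = 21.0200
UCL_MR = D₄·M̄R̄ = 3.267 × 21.0200 = 68.6723

68.672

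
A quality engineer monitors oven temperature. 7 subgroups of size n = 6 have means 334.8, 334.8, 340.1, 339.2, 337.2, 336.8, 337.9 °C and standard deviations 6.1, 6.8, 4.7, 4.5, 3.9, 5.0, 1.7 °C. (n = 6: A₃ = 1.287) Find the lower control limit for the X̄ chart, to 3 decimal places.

331.245

X̄̄ = (334.8 + 334.8 + 340.1 + 339.2 + 337.2 + 336.8 + 337.9) / 7 = 337.2571
s̄ = (6.1 + 6.8 + 4.7 + 4.5 + 3.9 + 5.0 + 1.7) / 7 = 4.6714
LCL = X̄̄ − A₃·s̄ = 337.2571 − 1.287 × 4.6714 = 331.2450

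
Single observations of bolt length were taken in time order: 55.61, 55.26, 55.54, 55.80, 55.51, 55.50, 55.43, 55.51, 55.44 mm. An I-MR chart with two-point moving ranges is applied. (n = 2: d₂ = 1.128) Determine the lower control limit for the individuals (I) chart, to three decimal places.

55.042

X̄ = (55.61 + 55.26 + 55.54 + 55.80 + 55.51 + 55.50 + 55.43 + 55.51 + 55.44) / 9 = 55.5111
Moving ranges: 0.35, 0.28, 0.26, 0.29, 0.01, 0.07, 0.08, 0.07; M̄R̄ = 1.4100 / 8 = 0.1762
LCL = X̄ − 3·M̄R̄/d₂ = 55.5111 − 3 × 0.1762 / 1.128 = 55.0424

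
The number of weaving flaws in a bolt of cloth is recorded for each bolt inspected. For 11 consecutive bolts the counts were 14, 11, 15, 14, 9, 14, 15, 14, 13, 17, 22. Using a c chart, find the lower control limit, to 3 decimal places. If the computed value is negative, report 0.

c̄ = (14 + 11 + 15 + 14 + 9 + 14 + 15 + 14 + 13 + 17 + 22) / 11 = 158 / 11 = 14.3636
LCL = c̄ − 3√c̄ = 14.3636 − 3 × 3.7899 = 2.9938

2.994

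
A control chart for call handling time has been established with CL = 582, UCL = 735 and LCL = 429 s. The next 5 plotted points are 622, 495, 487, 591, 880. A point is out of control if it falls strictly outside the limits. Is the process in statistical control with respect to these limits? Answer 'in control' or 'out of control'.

out of control

Compare each point to [429, 735]: sample 5 = 880 > UCL.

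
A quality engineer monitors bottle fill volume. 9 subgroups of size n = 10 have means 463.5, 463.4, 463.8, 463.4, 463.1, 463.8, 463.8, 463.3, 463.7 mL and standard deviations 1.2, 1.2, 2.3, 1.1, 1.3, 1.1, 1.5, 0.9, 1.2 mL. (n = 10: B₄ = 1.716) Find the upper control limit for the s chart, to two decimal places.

s̄ = (1.2 + 1.2 + 2.3 + 1.1 + 1.3 + 1.1 + 1.5 + 0.9 + 1.2) / 9 = 1.3111
UCL_s = B₄·s̄ = 1.716 × 1.3111 = 2.2499

2.25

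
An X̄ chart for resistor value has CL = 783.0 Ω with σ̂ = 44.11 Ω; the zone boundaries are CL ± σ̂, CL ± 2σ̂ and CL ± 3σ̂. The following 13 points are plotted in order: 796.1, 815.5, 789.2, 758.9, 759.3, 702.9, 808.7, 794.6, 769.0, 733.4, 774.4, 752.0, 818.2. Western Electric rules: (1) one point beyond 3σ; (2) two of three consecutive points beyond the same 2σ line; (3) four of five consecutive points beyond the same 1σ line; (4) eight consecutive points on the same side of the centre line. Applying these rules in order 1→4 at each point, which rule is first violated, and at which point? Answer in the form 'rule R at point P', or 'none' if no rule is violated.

Zone of each point (C = within 1σ̂, B = 1σ̂–2σ̂, A = 2σ̂–3σ̂, * = beyond 3σ̂; sign = side of CL): 1:+C, 2:+C, 3:+C, 4:-C, 5:-C, 6:-B, 7:+C, 8:+C, 9:-C, 10:-B, 11:-C, 12:-C, 13:+C
No rule fires across all 13 points.

none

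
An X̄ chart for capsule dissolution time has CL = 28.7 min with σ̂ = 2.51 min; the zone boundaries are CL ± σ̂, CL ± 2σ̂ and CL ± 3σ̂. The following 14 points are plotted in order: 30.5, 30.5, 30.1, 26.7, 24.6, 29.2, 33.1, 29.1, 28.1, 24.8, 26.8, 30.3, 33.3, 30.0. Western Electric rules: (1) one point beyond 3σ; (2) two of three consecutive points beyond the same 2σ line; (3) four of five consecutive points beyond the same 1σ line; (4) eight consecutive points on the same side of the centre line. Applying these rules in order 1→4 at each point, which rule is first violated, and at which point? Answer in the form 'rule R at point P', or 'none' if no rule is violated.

none

Zone of each point (C = within 1σ̂, B = 1σ̂–2σ̂, A = 2σ̂–3σ̂, * = beyond 3σ̂; sign = side of CL): 1:+C, 2:+C, 3:+C, 4:-C, 5:-B, 6:+C, 7:+B, 8:+C, 9:-C, 10:-B, 11:-C, 12:+C, 13:+B, 14:+C
No rule fires across all 14 points.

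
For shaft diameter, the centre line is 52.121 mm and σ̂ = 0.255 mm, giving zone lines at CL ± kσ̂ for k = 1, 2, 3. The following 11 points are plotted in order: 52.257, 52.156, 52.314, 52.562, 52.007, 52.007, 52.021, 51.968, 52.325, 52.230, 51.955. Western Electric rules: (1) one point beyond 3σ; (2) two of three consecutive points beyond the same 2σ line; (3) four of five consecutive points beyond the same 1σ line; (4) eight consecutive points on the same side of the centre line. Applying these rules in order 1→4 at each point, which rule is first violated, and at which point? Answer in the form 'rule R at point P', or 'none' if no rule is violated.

Zone of each point (C = within 1σ̂, B = 1σ̂–2σ̂, A = 2σ̂–3σ̂, * = beyond 3σ̂; sign = side of CL): 1:+C, 2:+C, 3:+C, 4:+B, 5:-C, 6:-C, 7:-C, 8:-C, 9:+C, 10:+C, 11:-C
No rule fires across all 11 points.

none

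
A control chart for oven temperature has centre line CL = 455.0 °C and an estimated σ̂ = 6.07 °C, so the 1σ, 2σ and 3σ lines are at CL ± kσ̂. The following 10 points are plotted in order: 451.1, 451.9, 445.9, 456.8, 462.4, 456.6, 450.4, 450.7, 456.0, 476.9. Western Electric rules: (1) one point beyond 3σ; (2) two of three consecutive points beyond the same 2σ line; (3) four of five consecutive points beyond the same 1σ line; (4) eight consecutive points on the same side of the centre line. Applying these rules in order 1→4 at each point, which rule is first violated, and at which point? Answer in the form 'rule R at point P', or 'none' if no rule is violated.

rule 1 at point 10

Zone of each point (C = within 1σ̂, B = 1σ̂–2σ̂, A = 2σ̂–3σ̂, * = beyond 3σ̂; sign = side of CL): 1:-C, 2:-C, 3:-B, 4:+C, 5:+B, 6:+C, 7:-C, 8:-C, 9:+C, 10:+*
Rule 1 (one point beyond the 3σ limits) is satisfied at point 10.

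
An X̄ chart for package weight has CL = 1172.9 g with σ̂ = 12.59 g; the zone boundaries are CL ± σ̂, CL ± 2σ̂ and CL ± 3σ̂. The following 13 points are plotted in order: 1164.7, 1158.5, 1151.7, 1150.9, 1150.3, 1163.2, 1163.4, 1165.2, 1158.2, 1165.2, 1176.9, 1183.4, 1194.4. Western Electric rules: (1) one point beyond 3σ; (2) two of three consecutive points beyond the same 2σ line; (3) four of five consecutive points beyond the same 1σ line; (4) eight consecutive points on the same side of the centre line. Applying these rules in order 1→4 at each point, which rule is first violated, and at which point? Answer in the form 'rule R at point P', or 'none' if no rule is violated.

rule 3 at point 5

Zone of each point (C = within 1σ̂, B = 1σ̂–2σ̂, A = 2σ̂–3σ̂, * = beyond 3σ̂; sign = side of CL): 1:-C, 2:-B, 3:-B, 4:-B, 5:-B, 6:-C, 7:-C, 8:-C, 9:-B, 10:-C, 11:+C, 12:+C, 13:+B
Rule 3 (four of five consecutive points beyond the same 1σ limit) is satisfied at point 5.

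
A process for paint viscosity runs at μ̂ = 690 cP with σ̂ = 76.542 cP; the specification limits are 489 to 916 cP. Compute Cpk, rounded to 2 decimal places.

0.88

Cpu = (USL − μ̂) / (3σ̂) = (916 − 690) / (3 × 76.542) = 0.9842; Cpl = (μ̂ − LSL) / (3σ̂) = (690 − 489) / (3 × 76.542) = 0.8753; Cpk = min(Cpu, Cpl) = 0.8753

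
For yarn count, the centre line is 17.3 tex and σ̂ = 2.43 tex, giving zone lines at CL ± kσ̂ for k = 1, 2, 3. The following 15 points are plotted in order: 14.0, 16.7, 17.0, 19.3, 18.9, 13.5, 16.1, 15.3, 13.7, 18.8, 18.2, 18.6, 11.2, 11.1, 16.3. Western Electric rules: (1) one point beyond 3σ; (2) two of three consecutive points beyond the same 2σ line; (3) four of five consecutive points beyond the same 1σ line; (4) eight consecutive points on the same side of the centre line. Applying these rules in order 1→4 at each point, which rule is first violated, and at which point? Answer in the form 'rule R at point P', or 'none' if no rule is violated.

rule 2 at point 14

Zone of each point (C = within 1σ̂, B = 1σ̂–2σ̂, A = 2σ̂–3σ̂, * = beyond 3σ̂; sign = side of CL): 1:-B, 2:-C, 3:-C, 4:+C, 5:+C, 6:-B, 7:-C, 8:-C, 9:-B, 10:+C, 11:+C, 12:+C, 13:-A, 14:-A, 15:-C
Rule 2 (two of three consecutive points beyond the same 2σ limit) is satisfied at point 14.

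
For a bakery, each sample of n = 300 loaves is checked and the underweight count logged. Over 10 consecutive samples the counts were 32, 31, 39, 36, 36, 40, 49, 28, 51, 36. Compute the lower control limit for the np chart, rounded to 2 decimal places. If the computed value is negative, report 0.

p̄ = Σdᵢ / (k·n) = 378 / (10 × 300) = 0.12600
LCL = np̄ − 3·√(np̄(1−p̄)) = 37.8000 − 3 × 5.7478 = 20.5566

20.56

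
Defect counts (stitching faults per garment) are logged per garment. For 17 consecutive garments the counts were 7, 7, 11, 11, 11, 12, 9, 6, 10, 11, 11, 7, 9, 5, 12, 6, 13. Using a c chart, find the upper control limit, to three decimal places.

c̄ = (7 + 7 + 11 + 11 + 11 + 12 + 9 + 6 + 10 + 11 + 11 + 7 + 9 + 5 + 12 + 6 + 13) / 17 = 158 / 17 = 9.2941
UCL = c̄ + 3√c̄ = 9.2941 + 3 × √9.2941 = 9.2941 + 3 × 3.0486 = 18.4400

18.440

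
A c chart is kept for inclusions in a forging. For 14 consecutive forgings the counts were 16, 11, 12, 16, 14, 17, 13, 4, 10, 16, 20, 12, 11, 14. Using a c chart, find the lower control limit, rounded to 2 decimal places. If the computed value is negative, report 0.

2.35

c̄ = (16 + 11 + 12 + 16 + 14 + 17 + 13 + 4 + 10 + 16 + 20 + 12 + 11 + 14) / 14 = 186 / 14 = 13.2857
LCL = c̄ − 3√c̄ = 13.2857 − 3 × 3.6450 = 2.3508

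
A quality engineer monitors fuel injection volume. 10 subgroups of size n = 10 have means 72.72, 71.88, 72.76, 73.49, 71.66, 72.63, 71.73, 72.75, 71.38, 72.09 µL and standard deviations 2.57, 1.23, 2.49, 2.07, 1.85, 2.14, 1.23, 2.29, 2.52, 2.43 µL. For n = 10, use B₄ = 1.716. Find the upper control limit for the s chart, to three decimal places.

s̄ = (2.57 + 1.23 + 2.49 + 2.07 + 1.85 + 2.14 + 1.23 + 2.29 + 2.52 + 2.43) / 10 = 2.0820
UCL_s = B₄·s̄ = 1.716 × 2.0820 = 3.5727

3.573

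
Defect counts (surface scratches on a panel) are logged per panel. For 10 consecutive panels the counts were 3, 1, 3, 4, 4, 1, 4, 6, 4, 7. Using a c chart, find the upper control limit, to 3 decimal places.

9.471

c̄ = (3 + 1 + 3 + 4 + 4 + 1 + 4 + 6 + 4 + 7) / 10 = 37 / 10 = 3.7000
UCL = c̄ + 3√c̄ = 3.7000 + 3 × √3.7000 = 3.7000 + 3 × 1.9235 = 9.4706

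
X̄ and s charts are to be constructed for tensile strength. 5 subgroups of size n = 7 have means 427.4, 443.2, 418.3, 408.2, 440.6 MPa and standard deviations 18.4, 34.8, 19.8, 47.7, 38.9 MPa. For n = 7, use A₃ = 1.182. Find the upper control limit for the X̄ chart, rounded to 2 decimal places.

465.27

X̄̄ = (427.4 + 443.2 + 418.3 + 408.2 + 440.6) / 5 = 427.5400
s̄ = (18.4 + 34.8 + 19.8 + 47.7 + 38.9) / 5 = 31.9200
UCL = X̄̄ + A₃·s̄ = 427.5400 + 1.182 × 31.9200 = 465.2694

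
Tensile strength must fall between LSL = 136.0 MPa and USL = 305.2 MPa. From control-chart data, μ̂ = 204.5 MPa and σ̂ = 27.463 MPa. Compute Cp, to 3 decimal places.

1.027

Cp = (USL − LSL) / (6σ̂) = (305.2 − 136.0) / (6 × 27.463) = 169.2000 / 164.7780 = 1.0268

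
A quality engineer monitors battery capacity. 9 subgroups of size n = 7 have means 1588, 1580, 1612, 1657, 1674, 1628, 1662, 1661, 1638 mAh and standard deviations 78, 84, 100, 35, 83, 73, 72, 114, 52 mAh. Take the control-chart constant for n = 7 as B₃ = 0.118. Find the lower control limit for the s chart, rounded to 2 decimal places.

9.06

s̄ = (78 + 84 + 100 + 35 + 83 + 73 + 72 + 114 + 52) / 9 = 76.7778
LCL_s = B₃·s̄ = 0.118 × 76.7778 = 9.0598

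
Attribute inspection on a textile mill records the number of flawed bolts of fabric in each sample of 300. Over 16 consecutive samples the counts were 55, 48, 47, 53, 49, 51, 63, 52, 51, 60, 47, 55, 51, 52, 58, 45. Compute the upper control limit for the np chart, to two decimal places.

p̄ = Σdᵢ / (k·n) = 837 / (16 × 300) = 0.17438
UCL = np̄ + 3·√(np̄(1−p̄)) = 52.3125 + 3 × √(52.3125×0.82563) = 52.3125 + 3 × 6.5719 = 72.0283

72.03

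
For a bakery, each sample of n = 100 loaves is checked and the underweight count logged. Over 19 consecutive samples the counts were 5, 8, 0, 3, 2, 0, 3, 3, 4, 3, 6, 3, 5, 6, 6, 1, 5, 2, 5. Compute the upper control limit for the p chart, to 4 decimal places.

0.0934

p̄ = Σdᵢ / (k·n) = 70 / (19 × 100) = 0.03684
UCL = p̄ + 3·√(p̄(1−p̄)/n) = 0.03684 + 3 × √(0.03684×0.96316/100) = 0.03684 + 3 × 0.01884 = 0.09335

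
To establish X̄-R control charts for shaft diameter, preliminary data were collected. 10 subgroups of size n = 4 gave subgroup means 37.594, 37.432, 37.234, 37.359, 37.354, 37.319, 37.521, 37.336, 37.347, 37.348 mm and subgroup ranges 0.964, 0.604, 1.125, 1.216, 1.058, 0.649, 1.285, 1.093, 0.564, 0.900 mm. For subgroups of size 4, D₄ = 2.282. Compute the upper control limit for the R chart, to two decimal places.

R̄ = (0.964 + 0.604 + 1.125 + 1.216 + 1.058 + 0.649 + 1.285 + 1.093 + 0.564 + 0.900) / 10 = 9.4580 / 10 = 0.9458
UCL_R = D₄·R̄ = 2.282 × 0.9458 = 2.1583

2.16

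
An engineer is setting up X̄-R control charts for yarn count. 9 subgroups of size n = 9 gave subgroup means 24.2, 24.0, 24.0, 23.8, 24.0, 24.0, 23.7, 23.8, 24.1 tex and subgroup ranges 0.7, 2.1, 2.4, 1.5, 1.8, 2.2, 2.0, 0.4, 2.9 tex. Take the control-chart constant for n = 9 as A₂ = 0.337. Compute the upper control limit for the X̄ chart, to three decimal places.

X̄̄ = (24.2 + 24.0 + 24.0 + 23.8 + 24.0 + 24.0 + 23.7 + 23.8 + 24.1) / 9 = 215.6000 / 9 = 23.9556
R̄ = (0.7 + 2.1 + 2.4 + 1.5 + 1.8 + 2.2 + 2.0 + 0.4 + 2.9) / 9 = 16.0000 / 9 = 1.7778
UCL = X̄̄ + A₂·R̄ = 23.9556 + 0.337 × 1.7778 = 24.5547

24.555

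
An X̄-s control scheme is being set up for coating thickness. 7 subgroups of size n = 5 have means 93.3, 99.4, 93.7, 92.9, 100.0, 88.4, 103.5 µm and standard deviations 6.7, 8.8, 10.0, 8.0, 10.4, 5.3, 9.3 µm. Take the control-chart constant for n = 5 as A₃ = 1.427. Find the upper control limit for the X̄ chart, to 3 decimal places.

X̄̄ = (93.3 + 99.4 + 93.7 + 92.9 + 100.0 + 88.4 + 103.5) / 7 = 95.8857
s̄ = (6.7 + 8.8 + 10.0 + 8.0 + 10.4 + 5.3 + 9.3) / 7 = 8.3571
UCL = X̄̄ + A₃·s̄ = 95.8857 + 1.427 × 8.3571 = 107.8114

107.811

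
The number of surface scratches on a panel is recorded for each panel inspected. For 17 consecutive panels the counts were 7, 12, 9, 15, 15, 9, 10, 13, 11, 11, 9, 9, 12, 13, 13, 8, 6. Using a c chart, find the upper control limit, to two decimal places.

20.52

c̄ = (7 + 12 + 9 + 15 + 15 + 9 + 10 + 13 + 11 + 11 + 9 + 9 + 12 + 13 + 13 + 8 + 6) / 17 = 182 / 17 = 10.7059
UCL = c̄ + 3√c̄ = 10.7059 + 3 × √10.7059 = 10.7059 + 3 × 3.2720 = 20.5218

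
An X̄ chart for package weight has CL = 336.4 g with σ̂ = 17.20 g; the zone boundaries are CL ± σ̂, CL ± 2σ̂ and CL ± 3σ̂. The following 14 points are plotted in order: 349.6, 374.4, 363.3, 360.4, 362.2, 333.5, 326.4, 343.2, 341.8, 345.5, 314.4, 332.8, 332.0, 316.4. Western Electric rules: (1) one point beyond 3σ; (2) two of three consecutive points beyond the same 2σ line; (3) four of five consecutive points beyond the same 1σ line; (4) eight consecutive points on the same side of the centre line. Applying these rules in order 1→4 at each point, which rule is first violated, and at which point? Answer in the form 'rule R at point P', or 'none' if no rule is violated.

Zone of each point (C = within 1σ̂, B = 1σ̂–2σ̂, A = 2σ̂–3σ̂, * = beyond 3σ̂; sign = side of CL): 1:+C, 2:+A, 3:+B, 4:+B, 5:+B, 6:-C, 7:-C, 8:+C, 9:+C, 10:+C, 11:-B, 12:-C, 13:-C, 14:-B
Rule 3 (four of five consecutive points beyond the same 1σ limit) is satisfied at point 5.

rule 3 at point 5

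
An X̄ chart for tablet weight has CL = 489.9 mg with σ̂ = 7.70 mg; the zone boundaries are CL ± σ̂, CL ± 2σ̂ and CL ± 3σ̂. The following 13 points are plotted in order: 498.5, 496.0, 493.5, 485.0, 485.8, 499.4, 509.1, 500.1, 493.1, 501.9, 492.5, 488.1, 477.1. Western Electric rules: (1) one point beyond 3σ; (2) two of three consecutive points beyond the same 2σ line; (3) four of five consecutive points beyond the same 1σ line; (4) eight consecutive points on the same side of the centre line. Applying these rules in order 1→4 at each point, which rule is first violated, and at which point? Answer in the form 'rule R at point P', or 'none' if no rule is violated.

rule 3 at point 10

Zone of each point (C = within 1σ̂, B = 1σ̂–2σ̂, A = 2σ̂–3σ̂, * = beyond 3σ̂; sign = side of CL): 1:+B, 2:+C, 3:+C, 4:-C, 5:-C, 6:+B, 7:+A, 8:+B, 9:+C, 10:+B, 11:+C, 12:-C, 13:-B
Rule 3 (four of five consecutive points beyond the same 1σ limit) is satisfied at point 10.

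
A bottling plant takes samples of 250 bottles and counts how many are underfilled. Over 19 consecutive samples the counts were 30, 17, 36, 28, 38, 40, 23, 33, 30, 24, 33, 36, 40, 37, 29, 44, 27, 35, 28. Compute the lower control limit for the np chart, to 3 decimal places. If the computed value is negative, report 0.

16.153

p̄ = Σdᵢ / (k·n) = 608 / (19 × 250) = 0.12800
LCL = np̄ − 3·√(np̄(1−p̄)) = 32.0000 − 3 × 5.2824 = 16.1527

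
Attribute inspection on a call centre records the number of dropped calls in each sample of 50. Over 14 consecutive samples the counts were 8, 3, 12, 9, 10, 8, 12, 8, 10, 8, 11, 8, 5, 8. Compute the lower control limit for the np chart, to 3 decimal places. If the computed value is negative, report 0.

0.577

p̄ = Σdᵢ / (k·n) = 120 / (14 × 50) = 0.17143
LCL = np̄ − 3·√(np̄(1−p̄)) = 8.5714 − 3 × 2.6650 = 0.5765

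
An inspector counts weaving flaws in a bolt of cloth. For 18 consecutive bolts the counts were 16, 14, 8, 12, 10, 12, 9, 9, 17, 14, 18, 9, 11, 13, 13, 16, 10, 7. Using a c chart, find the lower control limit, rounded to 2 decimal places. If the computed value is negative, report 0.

c̄ = (16 + 14 + 8 + 12 + 10 + 12 + 9 + 9 + 17 + 14 + 18 + 9 + 11 + 13 + 13 + 16 + 10 + 7) / 18 = 218 / 18 = 12.1111
LCL = c̄ − 3√c̄ = 12.1111 − 3 × 3.4801 = 1.6708

1.67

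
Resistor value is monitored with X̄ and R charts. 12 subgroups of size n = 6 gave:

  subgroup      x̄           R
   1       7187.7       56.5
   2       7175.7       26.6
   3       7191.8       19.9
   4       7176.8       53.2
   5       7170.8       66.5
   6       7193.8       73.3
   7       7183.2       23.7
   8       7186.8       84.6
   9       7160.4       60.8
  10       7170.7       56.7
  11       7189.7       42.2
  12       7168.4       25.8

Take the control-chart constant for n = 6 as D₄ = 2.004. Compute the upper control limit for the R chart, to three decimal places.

98.497

R̄ = (56.5 + 26.6 + 19.9 + 53.2 + 66.5 + 73.3 + 23.7 + 84.6 + 60.8 + 56.7 + 42.2 + 25.8) / 12 = 589.8000 / 12 = 49.1500
UCL_R = D₄·R̄ = 2.004 × 49.1500 = 98.4966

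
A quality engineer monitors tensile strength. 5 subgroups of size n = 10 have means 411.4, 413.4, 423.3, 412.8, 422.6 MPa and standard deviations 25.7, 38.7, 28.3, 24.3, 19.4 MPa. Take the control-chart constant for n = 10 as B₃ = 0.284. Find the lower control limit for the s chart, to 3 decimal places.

s̄ = (25.7 + 38.7 + 28.3 + 24.3 + 19.4) / 5 = 27.2800
LCL_s = B₃·s̄ = 0.284 × 27.2800 = 7.7475

7.748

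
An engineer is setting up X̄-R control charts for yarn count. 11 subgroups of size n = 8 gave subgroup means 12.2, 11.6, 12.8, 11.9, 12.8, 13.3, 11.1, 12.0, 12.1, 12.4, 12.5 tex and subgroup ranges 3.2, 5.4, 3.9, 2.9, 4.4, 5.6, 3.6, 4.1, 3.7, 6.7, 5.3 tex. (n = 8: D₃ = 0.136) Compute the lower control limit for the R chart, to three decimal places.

R̄ = (3.2 + 5.4 + 3.9 + 2.9 + 4.4 + 5.6 + 3.6 + 4.1 + 3.7 + 6.7 + 5.3) / 11 = 48.8000 / 11 = 4.4364
LCL_R = D₃·R̄ = 0.136 × 4.4364 = 0.6033

0.603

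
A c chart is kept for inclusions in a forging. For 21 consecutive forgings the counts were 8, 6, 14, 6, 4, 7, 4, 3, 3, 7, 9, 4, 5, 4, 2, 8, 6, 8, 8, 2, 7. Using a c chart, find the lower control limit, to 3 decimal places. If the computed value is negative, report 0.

0.000

c̄ = (8 + 6 + 14 + 6 + 4 + 7 + 4 + 3 + 3 + 7 + 9 + 4 + 5 + 4 + 2 + 8 + 6 + 8 + 8 + 2 + 7) / 21 = 125 / 21 = 5.9524
LCL = c̄ − 3√c̄ = 5.9524 − 3 × 2.4398 = -1.3669 → 0 (cannot be negative)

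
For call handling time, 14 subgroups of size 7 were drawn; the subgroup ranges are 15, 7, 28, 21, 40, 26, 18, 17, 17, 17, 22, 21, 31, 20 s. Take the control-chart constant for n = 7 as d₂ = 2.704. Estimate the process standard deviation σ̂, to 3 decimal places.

7.925

R̄ = (15 + 7 + 28 + 21 + 40 + 26 + 18 + 17 + 17 + 17 + 22 + 21 + 31 + 20) / 14 = 21.4286
σ̂ = R̄ / d₂ = 21.4286 / 2.704 = 7.9248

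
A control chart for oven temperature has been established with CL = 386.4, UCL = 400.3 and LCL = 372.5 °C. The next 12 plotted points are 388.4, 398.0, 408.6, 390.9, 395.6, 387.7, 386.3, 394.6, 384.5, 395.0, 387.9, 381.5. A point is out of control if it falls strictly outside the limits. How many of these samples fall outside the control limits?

Compare each point to [372.5, 400.3]: sample 3 = 408.6 > UCL.

1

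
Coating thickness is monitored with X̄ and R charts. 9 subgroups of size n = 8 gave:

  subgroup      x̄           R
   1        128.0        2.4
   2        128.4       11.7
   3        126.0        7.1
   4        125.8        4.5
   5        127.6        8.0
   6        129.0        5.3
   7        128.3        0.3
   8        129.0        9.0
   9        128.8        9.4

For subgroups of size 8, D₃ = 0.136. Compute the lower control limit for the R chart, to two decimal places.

R̄ = (2.4 + 11.7 + 7.1 + 4.5 + 8.0 + 5.3 + 0.3 + 9.0 + 9.4) / 9 = 57.7000 / 9 = 6.4111
LCL_R = D₃·R̄ = 0.136 × 6.4111 = 0.8719

0.87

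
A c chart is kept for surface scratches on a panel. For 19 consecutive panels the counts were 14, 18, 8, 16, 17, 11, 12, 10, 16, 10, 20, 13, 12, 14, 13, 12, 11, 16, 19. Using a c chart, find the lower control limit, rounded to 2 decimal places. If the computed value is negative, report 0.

2.65

c̄ = (14 + 18 + 8 + 16 + 17 + 11 + 12 + 10 + 16 + 10 + 20 + 13 + 12 + 14 + 13 + 12 + 11 + 16 + 19) / 19 = 262 / 19 = 13.7895
LCL = c̄ − 3√c̄ = 13.7895 − 3 × 3.7134 = 2.6492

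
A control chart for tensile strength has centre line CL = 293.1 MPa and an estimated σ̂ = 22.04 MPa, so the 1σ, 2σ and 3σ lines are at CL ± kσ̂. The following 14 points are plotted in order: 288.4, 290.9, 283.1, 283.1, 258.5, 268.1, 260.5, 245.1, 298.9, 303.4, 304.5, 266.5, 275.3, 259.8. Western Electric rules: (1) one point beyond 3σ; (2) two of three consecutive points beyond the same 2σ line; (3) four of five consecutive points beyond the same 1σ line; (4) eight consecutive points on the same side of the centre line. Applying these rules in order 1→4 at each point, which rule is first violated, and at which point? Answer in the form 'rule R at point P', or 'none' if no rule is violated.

rule 3 at point 8

Zone of each point (C = within 1σ̂, B = 1σ̂–2σ̂, A = 2σ̂–3σ̂, * = beyond 3σ̂; sign = side of CL): 1:-C, 2:-C, 3:-C, 4:-C, 5:-B, 6:-B, 7:-B, 8:-A, 9:+C, 10:+C, 11:+C, 12:-B, 13:-C, 14:-B
Rule 3 (four of five consecutive points beyond the same 1σ limit) is satisfied at point 8.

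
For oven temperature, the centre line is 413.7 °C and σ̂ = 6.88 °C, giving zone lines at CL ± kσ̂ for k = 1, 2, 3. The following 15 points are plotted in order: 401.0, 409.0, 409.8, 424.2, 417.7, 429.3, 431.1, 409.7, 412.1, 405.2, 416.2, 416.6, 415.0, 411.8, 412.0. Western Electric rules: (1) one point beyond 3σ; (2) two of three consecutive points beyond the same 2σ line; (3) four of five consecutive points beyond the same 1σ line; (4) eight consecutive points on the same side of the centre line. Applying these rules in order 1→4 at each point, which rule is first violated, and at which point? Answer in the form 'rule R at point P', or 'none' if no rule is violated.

rule 2 at point 7

Zone of each point (C = within 1σ̂, B = 1σ̂–2σ̂, A = 2σ̂–3σ̂, * = beyond 3σ̂; sign = side of CL): 1:-B, 2:-C, 3:-C, 4:+B, 5:+C, 6:+A, 7:+A, 8:-C, 9:-C, 10:-B, 11:+C, 12:+C, 13:+C, 14:-C, 15:-C
Rule 2 (two of three consecutive points beyond the same 2σ limit) is satisfied at point 7.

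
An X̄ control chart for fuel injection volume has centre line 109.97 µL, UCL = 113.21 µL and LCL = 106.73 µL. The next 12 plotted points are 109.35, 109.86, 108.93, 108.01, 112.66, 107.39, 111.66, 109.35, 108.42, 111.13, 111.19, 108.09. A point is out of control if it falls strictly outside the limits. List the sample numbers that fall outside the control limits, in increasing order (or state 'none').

All 12 points lie within [106.73, 113.21].

none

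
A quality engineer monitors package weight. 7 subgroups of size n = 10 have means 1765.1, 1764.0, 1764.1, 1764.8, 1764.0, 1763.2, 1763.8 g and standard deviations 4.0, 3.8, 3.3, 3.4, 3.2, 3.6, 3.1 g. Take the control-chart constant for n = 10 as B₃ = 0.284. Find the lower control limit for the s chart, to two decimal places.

s̄ = (4.0 + 3.8 + 3.3 + 3.4 + 3.2 + 3.6 + 3.1) / 7 = 3.4857
LCL_s = B₃·s̄ = 0.284 × 3.4857 = 0.9899

0.99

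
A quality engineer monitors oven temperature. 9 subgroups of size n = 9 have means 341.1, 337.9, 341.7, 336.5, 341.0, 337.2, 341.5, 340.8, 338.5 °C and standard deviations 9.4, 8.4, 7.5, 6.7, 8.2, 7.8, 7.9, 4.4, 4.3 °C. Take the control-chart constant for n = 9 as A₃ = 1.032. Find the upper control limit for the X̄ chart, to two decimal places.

346.99

X̄̄ = (341.1 + 337.9 + 341.7 + 336.5 + 341.0 + 337.2 + 341.5 + 340.8 + 338.5) / 9 = 339.5778
s̄ = (9.4 + 8.4 + 7.5 + 6.7 + 8.2 + 7.8 + 7.9 + 4.4 + 4.3) / 9 = 7.1778
UCL = X̄̄ + A₃·s̄ = 339.5778 + 1.032 × 7.1778 = 346.9852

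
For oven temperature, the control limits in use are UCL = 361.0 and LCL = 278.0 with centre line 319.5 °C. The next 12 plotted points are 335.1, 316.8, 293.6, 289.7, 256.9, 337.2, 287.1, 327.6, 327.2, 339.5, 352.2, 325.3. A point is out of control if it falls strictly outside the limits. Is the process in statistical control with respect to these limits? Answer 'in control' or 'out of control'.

out of control

Compare each point to [278.0, 361.0]: sample 5 = 256.9 < LCL.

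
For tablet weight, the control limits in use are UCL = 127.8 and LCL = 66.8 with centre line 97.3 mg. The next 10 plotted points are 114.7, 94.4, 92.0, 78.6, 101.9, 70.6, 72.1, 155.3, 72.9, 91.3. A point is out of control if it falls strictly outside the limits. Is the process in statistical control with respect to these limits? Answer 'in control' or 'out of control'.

out of control

Compare each point to [66.8, 127.8]: sample 8 = 155.3 > UCL.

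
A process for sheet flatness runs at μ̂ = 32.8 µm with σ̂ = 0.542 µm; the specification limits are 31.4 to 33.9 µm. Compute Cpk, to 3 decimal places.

0.677

Cpu = (USL − μ̂) / (3σ̂) = (33.9 − 32.8) / (3 × 0.542) = 0.6765; Cpl = (μ̂ − LSL) / (3σ̂) = (32.8 − 31.4) / (3 × 0.542) = 0.8610; Cpk = min(Cpu, Cpl) = 0.6765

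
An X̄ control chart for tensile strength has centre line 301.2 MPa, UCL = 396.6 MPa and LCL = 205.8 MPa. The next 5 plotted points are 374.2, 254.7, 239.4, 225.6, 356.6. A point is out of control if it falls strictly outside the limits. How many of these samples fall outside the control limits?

All 5 points lie within [205.8, 396.6].

0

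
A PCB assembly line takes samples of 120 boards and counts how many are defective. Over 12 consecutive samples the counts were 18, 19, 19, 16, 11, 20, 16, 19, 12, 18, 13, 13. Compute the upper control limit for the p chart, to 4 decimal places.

p̄ = Σdᵢ / (k·n) = 194 / (12 × 120) = 0.13472
UCL = p̄ + 3·√(p̄(1−p̄)/n) = 0.13472 + 3 × √(0.13472×0.86528/120) = 0.13472 + 3 × 0.03117 = 0.22823

0.2282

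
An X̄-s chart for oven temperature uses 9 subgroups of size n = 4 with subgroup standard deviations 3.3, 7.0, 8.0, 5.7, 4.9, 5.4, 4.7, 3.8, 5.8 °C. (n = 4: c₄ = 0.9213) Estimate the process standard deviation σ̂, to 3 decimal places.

5.861

s̄ = (3.3 + 7.0 + 8.0 + 5.7 + 4.9 + 5.4 + 4.7 + 3.8 + 5.8) / 9 = 5.4000
σ̂ = s̄ / c₄ = 5.4000 / 0.9213 = 5.8613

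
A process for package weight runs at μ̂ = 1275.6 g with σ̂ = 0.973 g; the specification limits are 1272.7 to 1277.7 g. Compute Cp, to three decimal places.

Cp = (USL − LSL) / (6σ̂) = (1277.7 − 1272.7) / (6 × 0.973) = 5.0000 / 5.8380 = 0.8565

0.856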